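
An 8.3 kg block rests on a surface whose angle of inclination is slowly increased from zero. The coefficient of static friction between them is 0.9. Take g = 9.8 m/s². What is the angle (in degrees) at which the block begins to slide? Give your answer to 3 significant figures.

42.0°

At the threshold of sliding, static friction is at its maximum μ_s N and exactly balances the weight component along the incline: mg sin θ = μ_s mg cos θ.
Hence tan θ = μ_s = 0.9, so θ = arctan(0.9) = 41.9872°.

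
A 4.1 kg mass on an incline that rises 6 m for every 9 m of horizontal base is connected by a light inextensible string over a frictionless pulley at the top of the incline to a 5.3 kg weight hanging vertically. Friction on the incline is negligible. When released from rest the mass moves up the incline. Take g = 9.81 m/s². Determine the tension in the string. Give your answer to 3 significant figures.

For the mass on the incline: the weight component along the slope is m₁g sin 33.69° = 4.1 × 9.81 × 0.5547 = 22.311 N and the normal force is N = m₁g cos 33.69° = 33.466 N.
Newton's second law for the mass (up-slope positive): T − 22.311 = 4.1 a. For the hanging weight (downward positive): 5.3 × 9.81 − T = 5.3 a.
Adding the two equations eliminates T: 29.682 = 9.4 a, so a = 3.1577 m/s².
Then from the hanging weight's equation, T = 5.3 × (9.81 − 3.1577) = 35.257 N.

35.3 N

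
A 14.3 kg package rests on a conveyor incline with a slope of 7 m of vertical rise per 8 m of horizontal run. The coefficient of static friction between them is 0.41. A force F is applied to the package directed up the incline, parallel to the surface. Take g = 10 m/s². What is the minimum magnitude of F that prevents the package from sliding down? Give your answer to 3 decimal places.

50.043 N

The normal force is N = mg cos 41.19° = 107.618 N. With F at its minimum the package is on the verge of sliding down, so static friction is at its maximum μ_s N = 0.41 × 107.618 = 44.123 N and acts up the slope.
Equilibrium along the incline: F + μ_s N = mg sin 41.19°, so F = 94.166 − 44.123 = 50.043 N.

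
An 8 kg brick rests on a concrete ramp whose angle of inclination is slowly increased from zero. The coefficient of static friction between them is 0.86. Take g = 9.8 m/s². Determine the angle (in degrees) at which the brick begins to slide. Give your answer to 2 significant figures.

At the threshold of sliding, static friction is at its maximum μ_s N and exactly balances the weight component along the incline: mg sin θ = μ_s mg cos θ.
Hence tan θ = μ_s = 0.86, so θ = arctan(0.86) = 40.6955°.

41°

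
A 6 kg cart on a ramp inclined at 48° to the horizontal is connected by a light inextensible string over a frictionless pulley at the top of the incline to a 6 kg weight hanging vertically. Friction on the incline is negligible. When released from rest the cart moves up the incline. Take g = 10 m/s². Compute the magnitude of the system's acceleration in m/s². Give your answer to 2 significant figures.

1.3 m/s²

For the cart on the incline: the weight component along the slope is m₁g sin 48° = 6 × 10 × 0.7431 = 44.586 N and the normal force is N = m₁g cos 48° = 40.148 N.
Newton's second law for the cart (up-slope positive): T − 44.586 = 6 a. For the hanging weight (downward positive): 6 × 10 − T = 6 a.
Adding the two equations eliminates T: 15.414 = 12 a, so a = 1.2845 m/s².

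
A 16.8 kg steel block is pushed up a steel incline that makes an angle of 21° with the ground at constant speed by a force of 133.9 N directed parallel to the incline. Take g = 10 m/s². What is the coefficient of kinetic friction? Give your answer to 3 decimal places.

0.470

At constant speed ΣF = 0 along the incline. The applied 133.9 N acts up the slope; the weight component mg sin 21° = 60.206 N and kinetic friction μN both act down the slope.
So 133.9 = 60.206 + μ × 156.842, giving μ = (133.9 − 60.206) / 156.842 = 0.4699.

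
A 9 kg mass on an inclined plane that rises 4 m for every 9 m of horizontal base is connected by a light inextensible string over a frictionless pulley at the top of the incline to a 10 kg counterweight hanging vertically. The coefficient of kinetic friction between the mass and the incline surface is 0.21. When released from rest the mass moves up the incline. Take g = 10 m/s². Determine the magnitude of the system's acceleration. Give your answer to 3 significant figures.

2.43 m/s²

For the mass on the incline: the weight component along the slope is m₁g sin 23.96° = 9 × 10 × 0.4061 = 36.549 N and the normal force is N = m₁g cos 23.96° = 82.243 N.
Kinetic friction opposes the mass's motion up the incline: f = μN = 0.21 × 82.243 = 17.271 N acting down the slope.
Newton's second law for the mass (up-slope positive): T − 36.549 − 17.271 = 9 a. For the hanging counterweight (downward positive): 10 × 10 − T = 10 a.
Adding the two equations eliminates T: 46.180 = 19 a, so a = 2.4305 m/s².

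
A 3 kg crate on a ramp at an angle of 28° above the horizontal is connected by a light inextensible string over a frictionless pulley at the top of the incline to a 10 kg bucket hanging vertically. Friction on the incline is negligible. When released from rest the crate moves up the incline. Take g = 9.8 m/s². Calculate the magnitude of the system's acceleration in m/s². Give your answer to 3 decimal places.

For the crate on the incline: the weight component along the slope is m₁g sin 28° = 3 × 9.8 × 0.4695 = 13.803 N and the normal force is N = m₁g cos 28° = 25.959 N.
Newton's second law for the crate (up-slope positive): T − 13.803 = 3 a. For the hanging bucket (downward positive): 10 × 9.8 − T = 10 a.
Adding the two equations eliminates T: 84.197 = 13 a, so a = 6.4767 m/s².

6.477 m/s²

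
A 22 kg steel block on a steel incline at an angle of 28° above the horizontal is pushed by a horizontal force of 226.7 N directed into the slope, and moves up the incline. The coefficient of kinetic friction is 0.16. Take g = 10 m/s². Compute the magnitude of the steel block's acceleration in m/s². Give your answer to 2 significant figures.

2.2 m/s²

The horizontal push has components F cos 28° = 226.7 × 0.8829 = 200.153 N up the incline and F sin 28° = 226.7 × 0.4695 = 106.436 N pressing into the surface.
The normal force is therefore N = mg cos 28° + F sin 28° = 194.238 + 106.436 = 300.674 N, and kinetic friction down the slope is μN = 0.16 × 300.674 = 48.108 N.
Along the incline: F cos 28° − mg sin 28° − μN = ma, so 200.153 − 103.290 − 48.108 = 22 a, giving a = 2.2161 m/s².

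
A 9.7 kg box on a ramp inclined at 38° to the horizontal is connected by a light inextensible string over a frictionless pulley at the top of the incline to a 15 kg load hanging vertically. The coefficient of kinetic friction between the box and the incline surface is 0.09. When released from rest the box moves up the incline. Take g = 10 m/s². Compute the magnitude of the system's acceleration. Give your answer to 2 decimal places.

3.38 m/s²

For the box on the incline: the weight component along the slope is m₁g sin 38° = 9.7 × 10 × 0.6157 = 59.723 N and the normal force is N = m₁g cos 38° = 76.437 N.
Kinetic friction opposes the box's motion up the incline: f = μN = 0.09 × 76.437 = 6.879 N acting down the slope.
Newton's second law for the box (up-slope positive): T − 59.723 − 6.879 = 9.7 a. For the hanging load (downward positive): 15 × 10 − T = 15 a.
Adding the two equations eliminates T: 83.398 = 24.7 a, so a = 3.3764 m/s².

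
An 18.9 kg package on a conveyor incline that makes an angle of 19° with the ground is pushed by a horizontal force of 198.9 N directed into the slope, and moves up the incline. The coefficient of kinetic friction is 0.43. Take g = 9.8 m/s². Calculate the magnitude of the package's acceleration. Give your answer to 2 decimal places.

The horizontal push has components F cos 19° = 198.9 × 0.9455 = 188.060 N up the incline and F sin 19° = 198.9 × 0.3256 = 64.762 N pressing into the surface.
The normal force is therefore N = mg cos 19° + F sin 19° = 175.126 + 64.762 = 239.888 N, and kinetic friction down the slope is μN = 0.43 × 239.888 = 103.152 N.
Along the incline: F cos 19° − mg sin 19° − μN = ma, so 188.060 − 60.308 − 103.152 = 18.9 a, giving a = 1.3016 m/s².

1.30 m/s²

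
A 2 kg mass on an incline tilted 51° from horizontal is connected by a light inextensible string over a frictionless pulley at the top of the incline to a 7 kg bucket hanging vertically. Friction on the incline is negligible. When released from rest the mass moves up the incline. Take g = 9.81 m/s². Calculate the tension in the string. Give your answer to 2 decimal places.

For the mass on the incline: the weight component along the slope is m₁g sin 51° = 2 × 9.81 × 0.7771 = 15.247 N and the normal force is N = m₁g cos 51° = 12.347 N.
Newton's second law for the mass (up-slope positive): T − 15.247 = 2 a. For the hanging bucket (downward positive): 7 × 9.81 − T = 7 a.
Adding the two equations eliminates T: 53.423 = 9 a, so a = 5.9359 m/s².
Then from the hanging bucket's equation, T = 7 × (9.81 − 5.9359) = 27.119 N.

27.12 N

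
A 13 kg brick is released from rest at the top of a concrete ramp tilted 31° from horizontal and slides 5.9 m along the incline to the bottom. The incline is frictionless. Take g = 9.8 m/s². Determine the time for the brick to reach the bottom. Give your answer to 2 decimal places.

1.53 s

The weight component along the incline is mg sin 31° = 65.616 N and the normal force is N = mg cos 31° = 109.203 N.
With no friction, a = g sin 31° = 5.0474 m/s².
Starting from rest, L = ½at², so t = √(2L/a) = √(2 × 5.9 / 5.0474) = 1.5290 s.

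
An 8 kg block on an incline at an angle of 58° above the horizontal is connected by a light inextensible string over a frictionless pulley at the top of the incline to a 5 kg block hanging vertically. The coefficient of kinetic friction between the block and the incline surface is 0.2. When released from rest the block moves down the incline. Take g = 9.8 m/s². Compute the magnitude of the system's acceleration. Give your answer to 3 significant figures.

For the block on the incline: the weight component along the slope is m₁g sin 58° = 8 × 9.8 × 0.8480 = 66.483 N and the normal force is N = m₁g cos 58° = 41.546 N.
Kinetic friction opposes the block's motion down the incline: f = μN = 0.2 × 41.546 = 8.309 N acting up the slope.
Newton's second law for the block (down-slope positive): 66.483 − 8.309 − T = 8 a. For the hanging block (upward positive): T − 5 × 9.8 = 5 a.
Adding the two equations eliminates T: 9.174 = 13 a, so a = 0.7057 m/s².

0.706 m/s²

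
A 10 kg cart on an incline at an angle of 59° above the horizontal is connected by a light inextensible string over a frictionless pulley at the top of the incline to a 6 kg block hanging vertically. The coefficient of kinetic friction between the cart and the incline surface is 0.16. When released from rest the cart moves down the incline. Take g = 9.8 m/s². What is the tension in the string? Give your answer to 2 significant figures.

65 N

For the cart on the incline: the weight component along the slope is m₁g sin 59° = 10 × 9.8 × 0.8572 = 84.006 N and the normal force is N = m₁g cos 59° = 50.474 N.
Kinetic friction opposes the cart's motion down the incline: f = μN = 0.16 × 50.474 = 8.076 N acting up the slope.
Newton's second law for the cart (down-slope positive): 84.006 − 8.076 − T = 10 a. For the hanging block (upward positive): T − 6 × 9.8 = 6 a.
Adding the two equations eliminates T: 17.130 = 16 a, so a = 1.0706 m/s².
Then from the hanging block's equation, T = 6 × (9.8 + 1.0706) = 65.224 N.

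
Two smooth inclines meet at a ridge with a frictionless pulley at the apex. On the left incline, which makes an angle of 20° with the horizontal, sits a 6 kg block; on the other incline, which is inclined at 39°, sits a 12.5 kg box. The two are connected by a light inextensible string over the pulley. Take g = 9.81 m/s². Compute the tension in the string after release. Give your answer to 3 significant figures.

38.6 N

Resolve each weight along its own incline: the 6 kg mass has component 6 × 9.81 × sin 20° = 20.131 N down its slope, and the 12.5 kg mass has 12.5 × 9.81 × sin 39° = 77.170 N down its slope.
The 12.5 kg side's 77.170 N exceeds the other side's 20.131 N, so that mass slides down and the 6 kg mass slides up. Taking that direction as positive, Newton's second law for the whole system gives 77.170 − 20.131 = (6 + 12.5) a, so a = 57.039 / 18.5 = 3.0832 m/s².
For the 6 kg mass (up-slope positive): T − 20.131 = 6 × 3.0832, so T = 38.630 N.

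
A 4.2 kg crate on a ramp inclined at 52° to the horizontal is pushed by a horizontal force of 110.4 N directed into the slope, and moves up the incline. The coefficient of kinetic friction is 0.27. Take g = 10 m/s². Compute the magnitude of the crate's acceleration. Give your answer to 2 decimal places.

1.05 m/s²

The horizontal push has components F cos 52° = 110.4 × 0.6157 = 67.973 N up the incline and F sin 52° = 110.4 × 0.7880 = 86.995 N pressing into the surface.
The normal force is therefore N = mg cos 52° + F sin 52° = 25.859 + 86.995 = 112.854 N, and kinetic friction down the slope is μN = 0.27 × 112.854 = 30.471 N.
Along the incline: F cos 52° − mg sin 52° − μN = ma, so 67.973 − 33.096 − 30.471 = 4.2 a, giving a = 1.0490 m/s².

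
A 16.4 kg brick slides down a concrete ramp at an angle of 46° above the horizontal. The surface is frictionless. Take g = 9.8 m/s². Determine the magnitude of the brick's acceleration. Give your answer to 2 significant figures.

Resolving the weight along the incline: the component pulling the brick down the slope is mg sin 46° = 16.4 × 9.8 × 0.7193 = 115.606 N, and the normal force is N = mg cos 46° = 16.4 × 9.8 × 0.6947 = 111.652 N.
With no friction the net force along the incline is 115.606 N, so a = g sin 46° = 115.606 / 16.4 = 7.0491 m/s².

7.0 m/s²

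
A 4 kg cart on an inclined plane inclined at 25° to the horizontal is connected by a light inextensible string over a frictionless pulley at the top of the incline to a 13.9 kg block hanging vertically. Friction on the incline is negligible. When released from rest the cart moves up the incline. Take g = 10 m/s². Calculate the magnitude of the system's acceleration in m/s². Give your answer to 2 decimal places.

For the cart on the incline: the weight component along the slope is m₁g sin 25° = 4 × 10 × 0.4226 = 16.904 N and the normal force is N = m₁g cos 25° = 36.252 N.
Newton's second law for the cart (up-slope positive): T − 16.904 = 4 a. For the hanging block (downward positive): 13.9 × 10 − T = 13.9 a.
Adding the two equations eliminates T: 122.096 = 17.9 a, so a = 6.8210 m/s².

6.82 m/s²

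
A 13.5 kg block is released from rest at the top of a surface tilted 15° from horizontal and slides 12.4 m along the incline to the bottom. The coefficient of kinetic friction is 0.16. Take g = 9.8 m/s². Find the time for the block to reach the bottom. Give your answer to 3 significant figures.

The weight component along the incline is mg sin 15° = 34.242 N and the normal force is N = mg cos 15° = 127.792 N.
Friction up the slope is f = μN = 0.16 × 127.792 = 20.447 N, so the net downslope force is 34.242 − 20.447 = 13.795 N and a = 13.795 / 13.5 = 1.0219 m/s².
Starting from rest, L = ½at², so t = √(2L/a) = √(2 × 12.4 / 1.0219) = 4.9263 s.

4.93 s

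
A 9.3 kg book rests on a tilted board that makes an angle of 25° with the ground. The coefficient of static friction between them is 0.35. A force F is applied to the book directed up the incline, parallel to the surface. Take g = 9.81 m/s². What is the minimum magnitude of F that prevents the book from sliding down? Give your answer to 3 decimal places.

The normal force is N = mg cos 25° = 82.685 N. With F at its minimum the book is on the verge of sliding down, so static friction is at its maximum μ_s N = 0.35 × 82.685 = 28.940 N and acts up the slope.
Equilibrium along the incline: F + μ_s N = mg sin 25°, so F = 38.557 − 28.940 = 9.617 N.

9.617 N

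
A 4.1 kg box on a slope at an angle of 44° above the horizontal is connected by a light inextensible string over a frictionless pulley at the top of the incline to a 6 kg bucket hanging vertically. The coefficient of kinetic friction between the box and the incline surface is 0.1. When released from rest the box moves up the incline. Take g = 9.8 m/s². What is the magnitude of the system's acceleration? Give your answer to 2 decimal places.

For the box on the incline: the weight component along the slope is m₁g sin 44° = 4.1 × 9.8 × 0.6947 = 27.913 N and the normal force is N = m₁g cos 44° = 28.903 N.
Kinetic friction opposes the box's motion up the incline: f = μN = 0.1 × 28.903 = 2.890 N acting down the slope.
Newton's second law for the box (up-slope positive): T − 27.913 − 2.890 = 4.1 a. For the hanging bucket (downward positive): 6 × 9.8 − T = 6 a.
Adding the two equations eliminates T: 27.997 = 10.1 a, so a = 2.7720 m/s².

2.77 m/s²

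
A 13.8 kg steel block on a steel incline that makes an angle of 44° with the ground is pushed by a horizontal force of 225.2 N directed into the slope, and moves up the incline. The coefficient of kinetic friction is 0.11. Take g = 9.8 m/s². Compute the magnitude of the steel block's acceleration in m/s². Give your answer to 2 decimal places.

2.91 m/s²

The horizontal push has components F cos 44° = 225.2 × 0.7193 = 161.986 N up the incline and F sin 44° = 225.2 × 0.6947 = 156.446 N pressing into the surface.
The normal force is therefore N = mg cos 44° + F sin 44° = 97.278 + 156.446 = 253.724 N, and kinetic friction down the slope is μN = 0.11 × 253.724 = 27.910 N.
Along the incline: F cos 44° − mg sin 44° − μN = ma, so 161.986 − 93.951 − 27.910 = 13.8 a, giving a = 2.9076 m/s².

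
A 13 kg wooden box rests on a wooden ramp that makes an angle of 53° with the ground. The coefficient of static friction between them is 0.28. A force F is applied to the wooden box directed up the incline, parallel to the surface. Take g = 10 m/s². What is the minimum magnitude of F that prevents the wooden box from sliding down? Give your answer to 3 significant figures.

The normal force is N = mg cos 53° = 78.236 N. With F at its minimum the wooden box is on the verge of sliding down, so static friction is at its maximum μ_s N = 0.28 × 78.236 = 21.906 N and acts up the slope.
Equilibrium along the incline: F + μ_s N = mg sin 53°, so F = 103.823 − 21.906 = 81.917 N.

81.9 N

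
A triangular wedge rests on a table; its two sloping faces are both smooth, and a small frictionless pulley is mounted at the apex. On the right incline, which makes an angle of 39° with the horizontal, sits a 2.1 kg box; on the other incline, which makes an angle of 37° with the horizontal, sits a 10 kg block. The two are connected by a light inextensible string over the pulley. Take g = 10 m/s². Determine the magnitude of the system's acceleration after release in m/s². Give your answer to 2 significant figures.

3.9 m/s²

Resolve each weight along its own incline: the 2.1 kg mass has component 2.1 × 10 × sin 39° = 13.216 N down its slope, and the 10 kg mass has 10 × 10 × sin 37° = 60.182 N down its slope.
The 10 kg side's 60.182 N exceeds the other side's 13.216 N, so that mass slides down and the 2.1 kg mass slides up. Taking that direction as positive, Newton's second law for the whole system gives 60.182 − 13.216 = (2.1 + 10) a, so a = 46.966 / 12.1 = 3.8815 m/s².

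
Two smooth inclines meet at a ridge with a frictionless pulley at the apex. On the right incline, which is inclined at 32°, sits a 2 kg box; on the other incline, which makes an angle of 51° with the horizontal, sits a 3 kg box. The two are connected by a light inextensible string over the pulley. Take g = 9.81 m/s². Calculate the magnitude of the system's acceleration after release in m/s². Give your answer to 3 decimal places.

Resolve each weight along its own incline: the 2 kg mass has component 2 × 9.81 × sin 32° = 10.397 N down its slope, and the 3 kg mass has 3 × 9.81 × sin 51° = 22.871 N down its slope.
The 3 kg side's 22.871 N exceeds the other side's 10.397 N, so that mass slides down and the 2 kg mass slides up. Taking that direction as positive, Newton's second law for the whole system gives 22.871 − 10.397 = (2 + 3) a, so a = 12.474 / 5 = 2.4948 m/s².

2.495 m/s²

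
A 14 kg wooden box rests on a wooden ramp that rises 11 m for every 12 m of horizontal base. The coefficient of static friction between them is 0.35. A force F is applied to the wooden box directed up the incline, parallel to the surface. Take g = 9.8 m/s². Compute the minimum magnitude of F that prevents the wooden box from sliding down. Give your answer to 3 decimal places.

57.311 N

The normal force is N = mg cos 42.51° = 101.138 N. With F at its minimum the wooden box is on the verge of sliding down, so static friction is at its maximum μ_s N = 0.35 × 101.138 = 35.398 N and acts up the slope.
Equilibrium along the incline: F + μ_s N = mg sin 42.51°, so F = 92.709 − 35.398 = 57.311 N.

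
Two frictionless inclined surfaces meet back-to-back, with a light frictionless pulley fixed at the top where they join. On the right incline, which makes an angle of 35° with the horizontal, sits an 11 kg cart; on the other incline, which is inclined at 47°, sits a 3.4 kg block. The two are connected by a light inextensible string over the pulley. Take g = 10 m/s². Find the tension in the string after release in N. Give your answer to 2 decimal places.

33.89 N

Resolve each weight along its own incline: the 11 kg mass has component 11 × 10 × sin 35° = 63.093 N down its slope, and the 3.4 kg mass has 3.4 × 10 × sin 47° = 24.866 N down its slope.
The 11 kg side's 63.093 N exceeds the other side's 24.866 N, so that mass slides down and the 3.4 kg mass slides up. Taking that direction as positive, Newton's second law for the whole system gives 63.093 − 24.866 = (11 + 3.4) a, so a = 38.227 / 14.4 = 2.6547 m/s².
For the 3.4 kg mass (up-slope positive): T − 24.866 = 3.4 × 2.6547, so T = 33.892 N.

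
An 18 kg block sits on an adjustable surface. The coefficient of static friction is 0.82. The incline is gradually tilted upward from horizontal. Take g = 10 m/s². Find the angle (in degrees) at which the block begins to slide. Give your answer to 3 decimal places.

At the threshold of sliding, static friction is at its maximum μ_s N and exactly balances the weight component along the incline: mg sin θ = μ_s mg cos θ.
Hence tan θ = μ_s = 0.82, so θ = arctan(0.82) = 39.3518°.

39.352°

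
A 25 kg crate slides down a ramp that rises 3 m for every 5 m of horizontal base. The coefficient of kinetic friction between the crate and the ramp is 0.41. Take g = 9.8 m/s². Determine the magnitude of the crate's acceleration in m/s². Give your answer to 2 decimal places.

1.60 m/s²

Resolving the weight along the incline: the component pulling the crate down the slope is mg sin 30.96° = 25 × 9.8 × 0.5145 = 126.053 N, and the normal force is N = mg cos 30.96° = 25 × 9.8 × 0.8575 = 210.088 N.
Kinetic friction acts up the slope with magnitude f = μN = 0.41 × 210.088 = 86.136 N.
Net force along the incline is 126.053 − 86.136 = 39.917 N, so a = 39.917 / 25 = 1.5967 m/s².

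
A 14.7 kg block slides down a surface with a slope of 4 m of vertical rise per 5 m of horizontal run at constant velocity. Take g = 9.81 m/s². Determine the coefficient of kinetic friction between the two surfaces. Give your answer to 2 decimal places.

0.80

At constant velocity the net force along the incline is zero: mg sin 38.66° = μ mg cos 38.66°.
So μ = tan 38.66° = 0.6247 / 0.7809 = 0.8000.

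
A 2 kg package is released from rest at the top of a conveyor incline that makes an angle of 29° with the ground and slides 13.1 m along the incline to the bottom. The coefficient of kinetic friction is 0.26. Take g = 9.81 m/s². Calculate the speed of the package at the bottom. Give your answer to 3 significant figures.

8.13 m/s

The weight component along the incline is mg sin 29° = 9.512 N and the normal force is N = mg cos 29° = 17.160 N.
Friction up the slope is f = μN = 0.26 × 17.160 = 4.462 N, so the net downslope force is 9.512 − 4.462 = 5.050 N and a = 5.050 / 2 = 2.5250 m/s².
Starting from rest over a distance of 13.1 m, v² = 2aL = 2 × 2.5250 × 13.1 = 66.1550, so v = 8.1336 m/s.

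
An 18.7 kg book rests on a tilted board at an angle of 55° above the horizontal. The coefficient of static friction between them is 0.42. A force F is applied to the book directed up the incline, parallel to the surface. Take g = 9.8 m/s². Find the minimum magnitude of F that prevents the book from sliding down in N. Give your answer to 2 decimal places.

105.97 N

The normal force is N = mg cos 55° = 105.114 N. With F at its minimum the book is on the verge of sliding down, so static friction is at its maximum μ_s N = 0.42 × 105.114 = 44.148 N and acts up the slope.
Equilibrium along the incline: F + μ_s N = mg sin 55°, so F = 150.118 − 44.148 = 105.970 N.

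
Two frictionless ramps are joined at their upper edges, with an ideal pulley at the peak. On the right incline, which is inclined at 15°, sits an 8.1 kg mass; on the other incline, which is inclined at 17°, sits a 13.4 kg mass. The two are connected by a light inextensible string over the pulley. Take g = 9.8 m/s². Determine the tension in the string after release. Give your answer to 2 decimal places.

Resolve each weight along its own incline: the 8.1 kg mass has component 8.1 × 9.8 × sin 15° = 20.545 N down its slope, and the 13.4 kg mass has 13.4 × 9.8 × sin 17° = 38.394 N down its slope.
The 13.4 kg side's 38.394 N exceeds the other side's 20.545 N, so that mass slides down and the 8.1 kg mass slides up. Taking that direction as positive, Newton's second law for the whole system gives 38.394 − 20.545 = (8.1 + 13.4) a, so a = 17.849 / 21.5 = 0.8302 m/s².
For the 8.1 kg mass (up-slope positive): T − 20.545 = 8.1 × 0.8302, so T = 27.270 N.

27.27 N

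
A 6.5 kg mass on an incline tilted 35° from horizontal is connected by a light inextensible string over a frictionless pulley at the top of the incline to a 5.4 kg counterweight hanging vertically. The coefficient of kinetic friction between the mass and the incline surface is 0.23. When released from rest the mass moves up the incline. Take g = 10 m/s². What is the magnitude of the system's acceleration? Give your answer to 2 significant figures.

0.38 m/s²

For the mass on the incline: the weight component along the slope is m₁g sin 35° = 6.5 × 10 × 0.5736 = 37.284 N and the normal force is N = m₁g cos 35° = 53.245 N.
Kinetic friction opposes the mass's motion up the incline: f = μN = 0.23 × 53.245 = 12.246 N acting down the slope.
Newton's second law for the mass (up-slope positive): T − 37.284 − 12.246 = 6.5 a. For the hanging counterweight (downward positive): 5.4 × 10 − T = 5.4 a.
Adding the two equations eliminates T: 4.470 = 11.9 a, so a = 0.3756 m/s².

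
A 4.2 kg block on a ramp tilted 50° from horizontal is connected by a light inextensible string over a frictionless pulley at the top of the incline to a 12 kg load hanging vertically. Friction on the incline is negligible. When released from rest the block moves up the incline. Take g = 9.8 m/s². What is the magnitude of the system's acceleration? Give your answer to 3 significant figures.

5.31 m/s²

For the block on the incline: the weight component along the slope is m₁g sin 50° = 4.2 × 9.8 × 0.7660 = 31.529 N and the normal force is N = m₁g cos 50° = 26.457 N.
Newton's second law for the block (up-slope positive): T − 31.529 = 4.2 a. For the hanging load (downward positive): 12 × 9.8 − T = 12 a.
Adding the two equations eliminates T: 86.071 = 16.2 a, so a = 5.3130 m/s².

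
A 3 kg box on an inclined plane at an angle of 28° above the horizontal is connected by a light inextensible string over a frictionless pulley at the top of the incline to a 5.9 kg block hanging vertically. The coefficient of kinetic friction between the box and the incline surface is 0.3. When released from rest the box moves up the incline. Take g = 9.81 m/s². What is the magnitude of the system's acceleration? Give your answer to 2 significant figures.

For the box on the incline: the weight component along the slope is m₁g sin 28° = 3 × 9.81 × 0.4695 = 13.817 N and the normal force is N = m₁g cos 28° = 25.985 N.
Kinetic friction opposes the box's motion up the incline: f = μN = 0.3 × 25.985 = 7.795 N acting down the slope.
Newton's second law for the box (up-slope positive): T − 13.817 − 7.795 = 3 a. For the hanging block (downward positive): 5.9 × 9.81 − T = 5.9 a.
Adding the two equations eliminates T: 36.267 = 8.9 a, so a = 4.0749 m/s².

4.1 m/s²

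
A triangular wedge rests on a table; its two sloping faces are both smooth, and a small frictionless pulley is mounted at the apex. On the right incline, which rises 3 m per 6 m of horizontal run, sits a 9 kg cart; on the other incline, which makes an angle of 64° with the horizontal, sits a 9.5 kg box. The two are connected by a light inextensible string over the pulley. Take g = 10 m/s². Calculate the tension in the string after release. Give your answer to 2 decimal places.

Resolve each weight along its own incline: the 9 kg mass has component 9 × 10 × sin 26.57° = 40.249 N down its slope, and the 9.5 kg mass has 9.5 × 10 × sin 64° = 85.385 N down its slope.
The 9.5 kg side's 85.385 N exceeds the other side's 40.249 N, so that mass slides down and the 9 kg mass slides up. Taking that direction as positive, Newton's second law for the whole system gives 85.385 − 40.249 = (9 + 9.5) a, so a = 45.136 / 18.5 = 2.4398 m/s².
For the 9 kg mass (up-slope positive): T − 40.249 = 9 × 2.4398, so T = 62.207 N.

62.21 N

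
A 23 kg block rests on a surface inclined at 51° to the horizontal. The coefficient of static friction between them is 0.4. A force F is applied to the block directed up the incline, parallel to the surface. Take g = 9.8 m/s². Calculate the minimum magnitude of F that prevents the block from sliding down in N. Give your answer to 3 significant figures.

The normal force is N = mg cos 51° = 141.849 N. With F at its minimum the block is on the verge of sliding down, so static friction is at its maximum μ_s N = 0.4 × 141.849 = 56.740 N and acts up the slope.
Equilibrium along the incline: F + μ_s N = mg sin 51°, so F = 175.169 − 56.740 = 118.429 N.

118 N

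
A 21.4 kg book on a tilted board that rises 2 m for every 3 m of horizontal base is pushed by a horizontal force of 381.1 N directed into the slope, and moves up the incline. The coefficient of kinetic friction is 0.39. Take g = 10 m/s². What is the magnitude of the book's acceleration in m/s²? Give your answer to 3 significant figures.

The horizontal push has components F cos 33.69° = 381.1 × 0.8321 = 317.113 N up the incline and F sin 33.69° = 381.1 × 0.5547 = 211.396 N pressing into the surface.
The normal force is therefore N = mg cos 33.69° + F sin 33.69° = 178.069 + 211.396 = 389.465 N, and kinetic friction down the slope is μN = 0.39 × 389.465 = 151.891 N.
Along the incline: F cos 33.69° − mg sin 33.69° − μN = ma, so 317.113 − 118.706 − 151.891 = 21.4 a, giving a = 2.1736 m/s².

2.17 m/s²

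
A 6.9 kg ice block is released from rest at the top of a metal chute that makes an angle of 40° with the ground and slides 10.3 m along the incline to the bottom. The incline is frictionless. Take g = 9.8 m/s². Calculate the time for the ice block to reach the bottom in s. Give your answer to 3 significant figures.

1.81 s

The weight component along the incline is mg sin 40° = 43.465 N and the normal force is N = mg cos 40° = 51.800 N.
With no friction, a = g sin 40° = 6.2993 m/s².
Starting from rest, L = ½at², so t = √(2L/a) = √(2 × 10.3 / 6.2993) = 1.8084 s.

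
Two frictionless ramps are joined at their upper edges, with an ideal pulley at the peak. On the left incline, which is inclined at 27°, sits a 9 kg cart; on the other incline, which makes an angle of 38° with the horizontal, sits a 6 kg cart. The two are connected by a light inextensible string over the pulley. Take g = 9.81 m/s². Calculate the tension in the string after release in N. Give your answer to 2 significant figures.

Resolve each weight along its own incline: the 9 kg mass has component 9 × 9.81 × sin 27° = 40.083 N down its slope, and the 6 kg mass has 6 × 9.81 × sin 38° = 36.238 N down its slope.
The 9 kg side's 40.083 N exceeds the other side's 36.238 N, so that mass slides down and the 6 kg mass slides up. Taking that direction as positive, Newton's second law for the whole system gives 40.083 − 36.238 = (9 + 6) a, so a = 3.845 / 15 = 0.2563 m/s².
For the 6 kg mass (up-slope positive): T − 36.238 = 6 × 0.2563, so T = 37.776 N.

38 N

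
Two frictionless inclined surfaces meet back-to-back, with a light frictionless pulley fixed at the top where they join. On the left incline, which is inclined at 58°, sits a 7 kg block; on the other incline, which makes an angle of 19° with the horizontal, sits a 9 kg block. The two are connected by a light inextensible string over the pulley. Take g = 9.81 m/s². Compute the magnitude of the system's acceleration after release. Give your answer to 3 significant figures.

1.84 m/s²

Resolve each weight along its own incline: the 7 kg mass has component 7 × 9.81 × sin 58° = 58.235 N down its slope, and the 9 kg mass has 9 × 9.81 × sin 19° = 28.744 N down its slope.
The 7 kg side's 58.235 N exceeds the other side's 28.744 N, so that mass slides down and the 9 kg mass slides up. Taking that direction as positive, Newton's second law for the whole system gives 58.235 − 28.744 = (7 + 9) a, so a = 29.491 / 16 = 1.8432 m/s².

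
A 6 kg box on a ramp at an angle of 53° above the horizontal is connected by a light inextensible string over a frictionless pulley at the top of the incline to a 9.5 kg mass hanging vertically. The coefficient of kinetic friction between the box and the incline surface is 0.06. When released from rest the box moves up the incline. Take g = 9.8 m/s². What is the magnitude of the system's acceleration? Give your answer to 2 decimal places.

2.84 m/s²

For the box on the incline: the weight component along the slope is m₁g sin 53° = 6 × 9.8 × 0.7986 = 46.958 N and the normal force is N = m₁g cos 53° = 35.387 N.
Kinetic friction opposes the box's motion up the incline: f = μN = 0.06 × 35.387 = 2.123 N acting down the slope.
Newton's second law for the box (up-slope positive): T − 46.958 − 2.123 = 6 a. For the hanging mass (downward positive): 9.5 × 9.8 − T = 9.5 a.
Adding the two equations eliminates T: 44.019 = 15.5 a, so a = 2.8399 m/s².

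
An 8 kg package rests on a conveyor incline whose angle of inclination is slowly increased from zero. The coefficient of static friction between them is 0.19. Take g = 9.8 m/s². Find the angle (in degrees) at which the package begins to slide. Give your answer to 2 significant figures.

At the threshold of sliding, static friction is at its maximum μ_s N and exactly balances the weight component along the incline: mg sin θ = μ_s mg cos θ.
Hence tan θ = μ_s = 0.19, so θ = arctan(0.19) = 10.7580°.

11°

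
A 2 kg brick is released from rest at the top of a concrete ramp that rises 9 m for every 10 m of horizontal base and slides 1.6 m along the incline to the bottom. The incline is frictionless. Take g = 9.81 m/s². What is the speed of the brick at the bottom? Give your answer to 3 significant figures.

The weight component along the incline is mg sin 41.99° = 13.125 N and the normal force is N = mg cos 41.99° = 14.583 N.
With no friction, a = g sin 41.99° = 6.5625 m/s².
Starting from rest over a distance of 1.6 m, v² = 2aL = 2 × 6.5625 × 1.6 = 21.0000, so v = 4.5826 m/s.

4.58 m/s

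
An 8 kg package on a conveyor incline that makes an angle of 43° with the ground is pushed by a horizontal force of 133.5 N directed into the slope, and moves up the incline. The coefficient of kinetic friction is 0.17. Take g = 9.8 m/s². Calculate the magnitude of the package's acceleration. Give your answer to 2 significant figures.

The horizontal push has components F cos 43° = 133.5 × 0.7314 = 97.642 N up the incline and F sin 43° = 133.5 × 0.6820 = 91.047 N pressing into the surface.
The normal force is therefore N = mg cos 43° + F sin 43° = 57.342 + 91.047 = 148.389 N, and kinetic friction down the slope is μN = 0.17 × 148.389 = 25.226 N.
Along the incline: F cos 43° − mg sin 43° − μN = ma, so 97.642 − 53.469 − 25.226 = 8 a, giving a = 2.3684 m/s².

2.4 m/s²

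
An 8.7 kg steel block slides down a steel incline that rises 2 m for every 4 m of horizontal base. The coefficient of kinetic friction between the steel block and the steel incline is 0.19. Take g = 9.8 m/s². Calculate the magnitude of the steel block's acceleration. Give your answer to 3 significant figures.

2.72 m/s²

Resolving the weight along the incline: the component pulling the steel block down the slope is mg sin 26.57° = 8.7 × 9.8 × 0.4472 = 38.128 N, and the normal force is N = mg cos 26.57° = 8.7 × 9.8 × 0.8944 = 76.257 N.
Kinetic friction acts up the slope with magnitude f = μN = 0.19 × 76.257 = 14.489 N.
Net force along the incline is 38.128 − 14.489 = 23.639 N, so a = 23.639 / 8.7 = 2.7171 m/s².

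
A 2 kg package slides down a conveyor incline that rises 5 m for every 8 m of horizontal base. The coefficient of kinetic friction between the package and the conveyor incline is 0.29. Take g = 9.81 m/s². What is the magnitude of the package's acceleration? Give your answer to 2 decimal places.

2.79 m/s²

Resolving the weight along the incline: the component pulling the package down the slope is mg sin 32.01° = 2 × 9.81 × 0.5300 = 10.399 N, and the normal force is N = mg cos 32.01° = 2 × 9.81 × 0.8480 = 16.638 N.
Kinetic friction acts up the slope with magnitude f = μN = 0.29 × 16.638 = 4.825 N.
Net force along the incline is 10.399 − 4.825 = 5.574 N, so a = 5.574 / 2 = 2.7870 m/s².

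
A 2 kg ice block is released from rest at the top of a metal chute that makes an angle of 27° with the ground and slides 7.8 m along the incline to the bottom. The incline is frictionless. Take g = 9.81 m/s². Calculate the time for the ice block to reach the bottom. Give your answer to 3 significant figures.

The weight component along the incline is mg sin 27° = 8.907 N and the normal force is N = mg cos 27° = 17.482 N.
With no friction, a = g sin 27° = 4.4536 m/s².
Starting from rest, L = ½at², so t = √(2L/a) = √(2 × 7.8 / 4.4536) = 1.8716 s.

1.87 s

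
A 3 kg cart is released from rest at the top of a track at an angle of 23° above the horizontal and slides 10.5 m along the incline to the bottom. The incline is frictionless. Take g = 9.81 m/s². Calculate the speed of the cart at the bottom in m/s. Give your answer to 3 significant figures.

The weight component along the incline is mg sin 23° = 11.499 N and the normal force is N = mg cos 23° = 27.090 N.
With no friction, a = g sin 23° = 3.8331 m/s².
Starting from rest over a distance of 10.5 m, v² = 2aL = 2 × 3.8331 × 10.5 = 80.4951, so v = 8.9719 m/s.

8.97 m/s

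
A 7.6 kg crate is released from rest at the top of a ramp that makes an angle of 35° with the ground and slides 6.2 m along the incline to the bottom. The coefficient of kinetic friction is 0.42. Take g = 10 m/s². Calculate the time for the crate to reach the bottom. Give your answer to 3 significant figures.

The weight component along the incline is mg sin 35° = 43.592 N and the normal force is N = mg cos 35° = 62.256 N.
Friction up the slope is f = μN = 0.42 × 62.256 = 26.148 N, so the net downslope force is 43.592 − 26.148 = 17.444 N and a = 17.444 / 7.6 = 2.2953 m/s².
Starting from rest, L = ½at², so t = √(2L/a) = √(2 × 6.2 / 2.2953) = 2.3243 s.

2.32 s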